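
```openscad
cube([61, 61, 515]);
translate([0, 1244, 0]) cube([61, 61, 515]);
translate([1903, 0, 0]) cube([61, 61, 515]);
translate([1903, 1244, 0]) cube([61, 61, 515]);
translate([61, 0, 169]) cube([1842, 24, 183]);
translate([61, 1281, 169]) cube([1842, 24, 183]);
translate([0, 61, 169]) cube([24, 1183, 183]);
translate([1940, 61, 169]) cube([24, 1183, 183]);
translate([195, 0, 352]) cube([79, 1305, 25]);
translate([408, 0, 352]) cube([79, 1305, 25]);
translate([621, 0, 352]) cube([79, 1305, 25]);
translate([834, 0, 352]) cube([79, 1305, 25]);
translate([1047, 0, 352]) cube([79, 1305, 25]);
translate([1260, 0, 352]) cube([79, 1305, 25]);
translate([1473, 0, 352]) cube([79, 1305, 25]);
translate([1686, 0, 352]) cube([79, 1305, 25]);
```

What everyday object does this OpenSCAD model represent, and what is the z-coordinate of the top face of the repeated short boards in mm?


A bed frame. The slat-top height is 377 mm.

Four posts, four rails, and a row of slats — a bed frame. Slats sit on the rails at z = 169 + 183 = 352; with slat thickness 25, the top is 377 mm.


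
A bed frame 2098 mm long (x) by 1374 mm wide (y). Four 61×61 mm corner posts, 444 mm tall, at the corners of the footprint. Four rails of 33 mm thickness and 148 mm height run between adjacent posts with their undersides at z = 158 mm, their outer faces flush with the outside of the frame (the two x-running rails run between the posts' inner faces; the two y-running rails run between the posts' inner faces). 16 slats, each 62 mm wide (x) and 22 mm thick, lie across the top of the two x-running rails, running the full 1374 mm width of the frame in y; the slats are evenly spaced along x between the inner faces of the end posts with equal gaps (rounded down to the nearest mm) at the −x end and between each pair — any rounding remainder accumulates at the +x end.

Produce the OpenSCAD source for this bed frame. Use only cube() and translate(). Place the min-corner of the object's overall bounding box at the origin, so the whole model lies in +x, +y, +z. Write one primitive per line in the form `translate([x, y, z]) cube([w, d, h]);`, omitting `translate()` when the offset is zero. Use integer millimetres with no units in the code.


cube([61, 61, 444]);
translate([0, 1313, 0]) cube([61, 61, 444]);
translate([2037, 0, 0]) cube([61, 61, 444]);
translate([2037, 1313, 0]) cube([61, 61, 444]);
translate([61, 0, 158]) cube([1976, 33, 148]);
translate([61, 1341, 158]) cube([1976, 33, 148]);
translate([0, 61, 158]) cube([33, 1252, 148]);
translate([2065, 61, 158]) cube([33, 1252, 148]);
translate([118, 0, 306]) cube([62, 1374, 22]);
translate([237, 0, 306]) cube([62, 1374, 22]);
translate([356, 0, 306]) cube([62, 1374, 22]);
translate([475, 0, 306]) cube([62, 1374, 22]);
translate([594, 0, 306]) cube([62, 1374, 22]);
translate([713, 0, 306]) cube([62, 1374, 22]);
translate([832, 0, 306]) cube([62, 1374, 22]);
translate([951, 0, 306]) cube([62, 1374, 22]);
translate([1070, 0, 306]) cube([62, 1374, 22]);
translate([1189, 0, 306]) cube([62, 1374, 22]);
translate([1308, 0, 306]) cube([62, 1374, 22]);
translate([1427, 0, 306]) cube([62, 1374, 22]);
translate([1546, 0, 306]) cube([62, 1374, 22]);
translate([1665, 0, 306]) cube([62, 1374, 22]);
translate([1784, 0, 306]) cube([62, 1374, 22]);
translate([1903, 0, 306]) cube([62, 1374, 22]);


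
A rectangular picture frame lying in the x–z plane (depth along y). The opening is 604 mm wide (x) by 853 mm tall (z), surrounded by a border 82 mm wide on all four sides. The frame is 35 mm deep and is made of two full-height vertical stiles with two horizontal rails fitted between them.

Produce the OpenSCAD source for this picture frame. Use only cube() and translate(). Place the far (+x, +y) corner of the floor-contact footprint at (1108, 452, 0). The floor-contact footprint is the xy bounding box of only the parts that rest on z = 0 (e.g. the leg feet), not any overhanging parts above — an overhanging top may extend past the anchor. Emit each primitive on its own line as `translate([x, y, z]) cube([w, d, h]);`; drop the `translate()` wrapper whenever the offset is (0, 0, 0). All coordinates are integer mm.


translate([340, 417, 0]) cube([82, 35, 1017]);
translate([1026, 417, 0]) cube([82, 35, 1017]);
translate([422, 417, 0]) cube([604, 35, 82]);
translate([422, 417, 935]) cube([604, 35, 82]);


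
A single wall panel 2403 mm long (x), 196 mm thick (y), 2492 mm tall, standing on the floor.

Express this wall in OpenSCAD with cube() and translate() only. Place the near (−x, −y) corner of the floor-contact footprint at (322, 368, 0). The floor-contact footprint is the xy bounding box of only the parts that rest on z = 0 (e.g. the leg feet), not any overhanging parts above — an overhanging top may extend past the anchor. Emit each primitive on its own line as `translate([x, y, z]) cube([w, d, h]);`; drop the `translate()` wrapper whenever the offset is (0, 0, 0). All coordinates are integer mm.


translate([322, 368, 0]) cube([2403, 196, 2492]);


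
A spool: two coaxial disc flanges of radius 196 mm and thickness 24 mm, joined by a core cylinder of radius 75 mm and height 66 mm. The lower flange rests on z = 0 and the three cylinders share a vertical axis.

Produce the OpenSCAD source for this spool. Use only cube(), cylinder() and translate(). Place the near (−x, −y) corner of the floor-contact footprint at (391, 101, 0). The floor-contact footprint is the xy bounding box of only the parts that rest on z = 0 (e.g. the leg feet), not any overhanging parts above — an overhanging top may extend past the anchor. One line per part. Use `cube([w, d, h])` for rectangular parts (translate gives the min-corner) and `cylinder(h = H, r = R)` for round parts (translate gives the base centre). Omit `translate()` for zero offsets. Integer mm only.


translate([587, 297, 0]) cylinder(h = 24, r = 196);
translate([587, 297, 24]) cylinder(h = 66, r = 75);
translate([587, 297, 90]) cylinder(h = 24, r = 196);


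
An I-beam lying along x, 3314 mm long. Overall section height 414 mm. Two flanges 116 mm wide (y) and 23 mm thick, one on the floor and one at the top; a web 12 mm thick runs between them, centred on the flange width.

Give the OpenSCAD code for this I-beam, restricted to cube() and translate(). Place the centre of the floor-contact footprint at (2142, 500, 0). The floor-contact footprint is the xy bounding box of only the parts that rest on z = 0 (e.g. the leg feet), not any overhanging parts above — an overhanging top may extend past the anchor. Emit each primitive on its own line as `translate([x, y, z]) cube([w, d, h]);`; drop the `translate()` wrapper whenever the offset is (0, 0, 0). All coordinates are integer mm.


translate([485, 442, 0]) cube([3314, 116, 23]);
translate([485, 494, 23]) cube([3314, 12, 368]);
translate([485, 442, 391]) cube([3314, 116, 23]);


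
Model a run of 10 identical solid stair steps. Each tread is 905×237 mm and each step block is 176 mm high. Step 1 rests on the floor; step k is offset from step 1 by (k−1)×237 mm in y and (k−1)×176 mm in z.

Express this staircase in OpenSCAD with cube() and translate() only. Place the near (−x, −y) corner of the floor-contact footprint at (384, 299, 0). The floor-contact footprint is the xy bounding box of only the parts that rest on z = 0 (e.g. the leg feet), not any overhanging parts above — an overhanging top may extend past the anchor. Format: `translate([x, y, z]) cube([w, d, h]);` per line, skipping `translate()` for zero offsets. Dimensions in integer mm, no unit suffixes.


translate([384, 299, 0]) cube([905, 237, 176]);
translate([384, 536, 176]) cube([905, 237, 176]);
translate([384, 773, 352]) cube([905, 237, 176]);
translate([384, 1010, 528]) cube([905, 237, 176]);
translate([384, 1247, 704]) cube([905, 237, 176]);
translate([384, 1484, 880]) cube([905, 237, 176]);
translate([384, 1721, 1056]) cube([905, 237, 176]);
translate([384, 1958, 1232]) cube([905, 237, 176]);
translate([384, 2195, 1408]) cube([905, 237, 176]);
translate([384, 2432, 1584]) cube([905, 237, 176]);


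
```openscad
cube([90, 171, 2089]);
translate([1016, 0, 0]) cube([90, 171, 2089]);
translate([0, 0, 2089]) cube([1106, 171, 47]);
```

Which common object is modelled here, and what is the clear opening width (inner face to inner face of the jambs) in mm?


A door frame. The clear opening width is 926 mm.

Two 2089 mm tall posts with a header on top — a door frame. The left jamb is 90 mm wide at x = 0; the right jamb starts at x = 1016. The clear opening is 1016 − 90 = 926 mm.


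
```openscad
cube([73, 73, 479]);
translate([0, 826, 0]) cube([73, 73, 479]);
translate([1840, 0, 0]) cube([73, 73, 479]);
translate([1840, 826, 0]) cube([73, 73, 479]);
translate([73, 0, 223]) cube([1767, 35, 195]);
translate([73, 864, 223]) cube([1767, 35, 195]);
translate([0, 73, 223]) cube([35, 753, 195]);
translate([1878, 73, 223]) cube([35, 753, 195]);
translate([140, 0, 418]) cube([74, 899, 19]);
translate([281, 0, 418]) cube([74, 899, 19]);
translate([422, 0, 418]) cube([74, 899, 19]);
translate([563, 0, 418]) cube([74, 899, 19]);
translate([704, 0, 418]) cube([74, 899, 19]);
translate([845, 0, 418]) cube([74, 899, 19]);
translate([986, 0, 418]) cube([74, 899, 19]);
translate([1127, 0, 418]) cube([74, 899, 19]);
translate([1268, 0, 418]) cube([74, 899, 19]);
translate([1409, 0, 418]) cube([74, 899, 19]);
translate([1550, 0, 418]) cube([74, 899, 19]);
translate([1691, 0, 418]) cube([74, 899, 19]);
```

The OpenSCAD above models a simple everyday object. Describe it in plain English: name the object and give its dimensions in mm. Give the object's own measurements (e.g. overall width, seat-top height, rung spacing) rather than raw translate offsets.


A bed frame 1913 mm long (x) by 899 mm wide (y). Four 73×73 mm corner posts, 479 mm tall, at the corners of the footprint. Four rails of 35 mm thickness and 195 mm height run between adjacent posts with their undersides at z = 223 mm, their outer faces flush with the outside of the frame (the two x-running rails run between the posts' inner faces; the two y-running rails run between the posts' inner faces). 12 slats, each 74 mm wide (x) and 19 mm thick, lie across the top of the two x-running rails, running the full 899 mm width of the frame in y; along x they sit between the end posts with a 67 mm gap after the −x posts and between neighbouring slats, leaving 75 mm before the +x posts.


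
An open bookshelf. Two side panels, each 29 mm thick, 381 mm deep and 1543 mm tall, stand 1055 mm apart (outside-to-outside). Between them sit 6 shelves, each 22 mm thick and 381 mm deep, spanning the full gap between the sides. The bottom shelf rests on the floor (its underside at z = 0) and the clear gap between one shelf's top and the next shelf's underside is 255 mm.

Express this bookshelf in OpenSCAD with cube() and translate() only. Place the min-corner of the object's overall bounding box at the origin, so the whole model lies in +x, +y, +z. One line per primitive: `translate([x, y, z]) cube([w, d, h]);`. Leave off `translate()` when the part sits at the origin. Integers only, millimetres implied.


cube([29, 381, 1543]);
translate([1026, 0, 0]) cube([29, 381, 1543]);
translate([29, 0, 0]) cube([997, 381, 22]);
translate([29, 0, 277]) cube([997, 381, 22]);
translate([29, 0, 554]) cube([997, 381, 22]);
translate([29, 0, 831]) cube([997, 381, 22]);
translate([29, 0, 1108]) cube([997, 381, 22]);
translate([29, 0, 1385]) cube([997, 381, 22]);


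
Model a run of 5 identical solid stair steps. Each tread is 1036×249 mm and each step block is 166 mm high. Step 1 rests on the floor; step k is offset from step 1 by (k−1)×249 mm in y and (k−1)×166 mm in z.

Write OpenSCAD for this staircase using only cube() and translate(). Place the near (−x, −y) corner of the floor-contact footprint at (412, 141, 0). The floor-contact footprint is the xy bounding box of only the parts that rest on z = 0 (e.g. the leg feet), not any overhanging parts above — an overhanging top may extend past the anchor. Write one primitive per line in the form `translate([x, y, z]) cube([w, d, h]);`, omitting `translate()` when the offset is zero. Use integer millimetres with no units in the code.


translate([412, 141, 0]) cube([1036, 249, 166]);
translate([412, 390, 166]) cube([1036, 249, 166]);
translate([412, 639, 332]) cube([1036, 249, 166]);
translate([412, 888, 498]) cube([1036, 249, 166]);
translate([412, 1137, 664]) cube([1036, 249, 166]);


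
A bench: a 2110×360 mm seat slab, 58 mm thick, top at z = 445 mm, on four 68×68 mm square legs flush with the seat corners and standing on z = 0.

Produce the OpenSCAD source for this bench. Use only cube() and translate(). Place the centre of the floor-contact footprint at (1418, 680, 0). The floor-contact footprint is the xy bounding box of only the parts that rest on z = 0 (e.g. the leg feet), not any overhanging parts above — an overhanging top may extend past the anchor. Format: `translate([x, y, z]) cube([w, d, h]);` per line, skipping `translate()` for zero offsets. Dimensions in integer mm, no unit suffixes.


translate([363, 500, 387]) cube([2110, 360, 58]);
translate([363, 500, 0]) cube([68, 68, 387]);
translate([363, 792, 0]) cube([68, 68, 387]);
translate([2405, 500, 0]) cube([68, 68, 387]);
translate([2405, 792, 0]) cube([68, 68, 387]);


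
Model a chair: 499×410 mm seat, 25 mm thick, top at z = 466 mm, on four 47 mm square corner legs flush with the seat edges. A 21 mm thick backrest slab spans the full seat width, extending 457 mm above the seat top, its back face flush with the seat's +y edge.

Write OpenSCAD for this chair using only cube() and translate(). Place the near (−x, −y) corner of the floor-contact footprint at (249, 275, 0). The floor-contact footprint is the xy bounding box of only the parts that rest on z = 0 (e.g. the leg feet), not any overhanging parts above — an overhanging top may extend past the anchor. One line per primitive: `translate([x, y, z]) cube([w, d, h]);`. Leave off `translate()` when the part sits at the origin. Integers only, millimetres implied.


translate([249, 275, 441]) cube([499, 410, 25]);
translate([249, 275, 0]) cube([47, 47, 441]);
translate([701, 275, 0]) cube([47, 47, 441]);
translate([249, 638, 0]) cube([47, 47, 441]);
translate([701, 638, 0]) cube([47, 47, 441]);
translate([249, 664, 466]) cube([499, 21, 457]);


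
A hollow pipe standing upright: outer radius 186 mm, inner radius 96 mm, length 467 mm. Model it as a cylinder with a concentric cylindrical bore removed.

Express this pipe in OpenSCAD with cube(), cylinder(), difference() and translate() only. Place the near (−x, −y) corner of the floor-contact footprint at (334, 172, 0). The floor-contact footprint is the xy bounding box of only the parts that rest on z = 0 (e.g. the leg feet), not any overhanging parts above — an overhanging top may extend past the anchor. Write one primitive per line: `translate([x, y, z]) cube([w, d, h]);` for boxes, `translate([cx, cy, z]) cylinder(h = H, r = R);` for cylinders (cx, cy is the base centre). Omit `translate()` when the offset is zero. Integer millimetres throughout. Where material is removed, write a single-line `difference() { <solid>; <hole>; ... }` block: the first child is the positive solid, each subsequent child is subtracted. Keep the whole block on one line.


difference() { translate([520, 358, 0]) cylinder(h = 467, r = 186); translate([520, 358, 0]) cylinder(h = 467, r = 96); }


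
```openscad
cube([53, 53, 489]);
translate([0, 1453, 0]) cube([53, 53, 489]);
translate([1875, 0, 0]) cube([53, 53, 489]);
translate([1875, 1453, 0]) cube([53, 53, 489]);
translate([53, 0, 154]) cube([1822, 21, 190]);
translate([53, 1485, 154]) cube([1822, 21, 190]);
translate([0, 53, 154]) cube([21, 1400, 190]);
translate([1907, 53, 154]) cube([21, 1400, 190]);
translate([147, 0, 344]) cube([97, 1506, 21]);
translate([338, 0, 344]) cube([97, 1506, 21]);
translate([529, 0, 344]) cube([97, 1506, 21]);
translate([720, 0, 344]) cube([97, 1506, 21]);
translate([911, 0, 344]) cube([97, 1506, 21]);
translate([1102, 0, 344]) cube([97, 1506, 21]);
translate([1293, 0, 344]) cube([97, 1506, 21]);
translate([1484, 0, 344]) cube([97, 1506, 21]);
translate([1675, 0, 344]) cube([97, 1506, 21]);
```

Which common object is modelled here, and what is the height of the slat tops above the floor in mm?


A bed frame. The slat-top height is 365 mm.

Four posts, four rails, and a row of slats — a bed frame. Slats sit on the rails at z = 154 + 190 = 344; with slat thickness 21, the top is 365 mm.


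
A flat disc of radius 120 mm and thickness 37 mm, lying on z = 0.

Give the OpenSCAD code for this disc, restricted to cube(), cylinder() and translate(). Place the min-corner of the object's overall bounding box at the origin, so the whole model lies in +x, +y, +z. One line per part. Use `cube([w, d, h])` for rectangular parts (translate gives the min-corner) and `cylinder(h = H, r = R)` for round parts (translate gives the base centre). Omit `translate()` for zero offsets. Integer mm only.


translate([120, 120, 0]) cylinder(h = 37, r = 120);


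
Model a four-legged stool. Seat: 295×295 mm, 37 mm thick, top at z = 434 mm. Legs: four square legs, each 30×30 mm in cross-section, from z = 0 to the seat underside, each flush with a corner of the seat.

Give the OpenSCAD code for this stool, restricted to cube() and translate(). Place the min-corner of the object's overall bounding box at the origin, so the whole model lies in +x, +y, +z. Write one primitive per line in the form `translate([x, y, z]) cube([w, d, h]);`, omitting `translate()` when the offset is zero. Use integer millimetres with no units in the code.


// leg_h = 434 - 37 = 397
translate([0, 0, 397]) cube([295, 295, 37]);
cube([30, 30, 397]);
translate([265, 0, 0]) cube([30, 30, 397]);
translate([0, 265, 0]) cube([30, 30, 397]);
translate([265, 265, 0]) cube([30, 30, 397]);


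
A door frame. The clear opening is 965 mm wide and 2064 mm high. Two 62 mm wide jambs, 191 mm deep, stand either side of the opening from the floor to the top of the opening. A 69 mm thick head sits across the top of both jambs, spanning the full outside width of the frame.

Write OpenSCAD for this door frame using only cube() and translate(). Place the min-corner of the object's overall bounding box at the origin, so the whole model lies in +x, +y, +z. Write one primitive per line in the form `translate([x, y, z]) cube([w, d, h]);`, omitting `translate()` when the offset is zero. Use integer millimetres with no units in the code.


cube([62, 191, 2064]);
translate([1027, 0, 0]) cube([62, 191, 2064]);
translate([0, 0, 2064]) cube([1089, 191, 69]);


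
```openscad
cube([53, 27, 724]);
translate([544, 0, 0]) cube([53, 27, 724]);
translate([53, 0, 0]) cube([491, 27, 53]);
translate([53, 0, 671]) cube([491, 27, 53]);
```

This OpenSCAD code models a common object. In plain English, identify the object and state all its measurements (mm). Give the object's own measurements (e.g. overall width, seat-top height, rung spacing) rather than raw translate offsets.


A rectangular picture frame lying in the x–z plane (depth along y). The opening is 491 mm wide (x) by 618 mm tall (z), surrounded by a border 53 mm wide on all four sides. The frame is 27 mm deep and is made of two full-height vertical stiles with two horizontal rails fitted between them.


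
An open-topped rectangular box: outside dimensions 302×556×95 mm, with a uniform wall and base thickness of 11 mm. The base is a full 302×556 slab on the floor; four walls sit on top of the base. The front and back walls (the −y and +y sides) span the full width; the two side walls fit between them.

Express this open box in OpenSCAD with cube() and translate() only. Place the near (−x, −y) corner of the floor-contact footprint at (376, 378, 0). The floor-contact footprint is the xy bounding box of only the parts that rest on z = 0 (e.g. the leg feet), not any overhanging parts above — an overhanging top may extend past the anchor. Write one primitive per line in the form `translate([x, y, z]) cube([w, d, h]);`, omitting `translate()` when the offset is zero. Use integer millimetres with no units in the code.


translate([376, 378, 0]) cube([302, 556, 11]);
translate([376, 378, 11]) cube([302, 11, 84]);
translate([376, 923, 11]) cube([302, 11, 84]);
translate([376, 389, 11]) cube([11, 534, 84]);
translate([667, 389, 11]) cube([11, 534, 84]);


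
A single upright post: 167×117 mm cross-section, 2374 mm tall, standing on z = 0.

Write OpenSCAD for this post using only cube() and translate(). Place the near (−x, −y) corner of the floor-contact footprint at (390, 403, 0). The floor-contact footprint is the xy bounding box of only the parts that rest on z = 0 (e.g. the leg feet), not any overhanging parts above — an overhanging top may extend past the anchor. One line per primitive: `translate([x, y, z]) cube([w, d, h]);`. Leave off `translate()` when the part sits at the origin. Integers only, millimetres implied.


translate([390, 403, 0]) cube([167, 117, 2374]);


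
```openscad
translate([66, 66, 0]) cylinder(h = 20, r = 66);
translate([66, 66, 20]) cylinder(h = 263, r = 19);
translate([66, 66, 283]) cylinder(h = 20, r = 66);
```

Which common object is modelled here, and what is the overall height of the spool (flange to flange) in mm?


A spool. The overall height is 303 mm.

Three coaxial cylinders, large–small–large — a spool. Two 20 mm flanges and a 263 mm core give 20 + 263 + 20 = 303 mm.


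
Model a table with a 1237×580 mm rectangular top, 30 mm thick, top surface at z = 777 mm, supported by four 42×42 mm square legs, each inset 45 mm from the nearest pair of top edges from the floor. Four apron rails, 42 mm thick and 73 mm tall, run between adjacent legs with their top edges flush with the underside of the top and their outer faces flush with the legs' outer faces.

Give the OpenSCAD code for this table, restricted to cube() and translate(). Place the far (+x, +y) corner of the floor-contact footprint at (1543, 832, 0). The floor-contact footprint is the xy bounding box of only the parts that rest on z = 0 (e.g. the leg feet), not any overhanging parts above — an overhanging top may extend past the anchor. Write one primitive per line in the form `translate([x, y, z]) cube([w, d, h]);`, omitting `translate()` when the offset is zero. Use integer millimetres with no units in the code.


translate([351, 297, 747]) cube([1237, 580, 30]);
translate([396, 342, 0]) cube([42, 42, 747]);
translate([1501, 342, 0]) cube([42, 42, 747]);
translate([396, 790, 0]) cube([42, 42, 747]);
translate([1501, 790, 0]) cube([42, 42, 747]);
translate([438, 342, 674]) cube([1063, 42, 73]);
translate([438, 790, 674]) cube([1063, 42, 73]);
translate([396, 384, 674]) cube([42, 406, 73]);
translate([1501, 384, 674]) cube([42, 406, 73]);


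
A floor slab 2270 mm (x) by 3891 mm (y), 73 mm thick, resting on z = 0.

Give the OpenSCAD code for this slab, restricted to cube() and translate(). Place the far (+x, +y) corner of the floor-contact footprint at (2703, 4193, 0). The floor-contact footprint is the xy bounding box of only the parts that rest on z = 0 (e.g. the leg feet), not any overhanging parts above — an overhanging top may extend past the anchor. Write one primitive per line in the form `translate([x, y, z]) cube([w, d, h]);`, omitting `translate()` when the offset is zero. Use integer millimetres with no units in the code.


translate([433, 302, 0]) cube([2270, 3891, 73]);


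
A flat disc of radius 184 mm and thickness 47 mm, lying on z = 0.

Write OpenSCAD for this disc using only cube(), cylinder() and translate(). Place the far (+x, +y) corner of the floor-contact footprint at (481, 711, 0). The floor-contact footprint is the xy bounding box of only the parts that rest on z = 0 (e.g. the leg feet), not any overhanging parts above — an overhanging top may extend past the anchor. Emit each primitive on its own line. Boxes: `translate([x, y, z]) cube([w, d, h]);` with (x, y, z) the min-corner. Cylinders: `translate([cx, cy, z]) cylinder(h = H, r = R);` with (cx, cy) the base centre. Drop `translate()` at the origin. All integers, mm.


translate([297, 527, 0]) cylinder(h = 47, r = 184);


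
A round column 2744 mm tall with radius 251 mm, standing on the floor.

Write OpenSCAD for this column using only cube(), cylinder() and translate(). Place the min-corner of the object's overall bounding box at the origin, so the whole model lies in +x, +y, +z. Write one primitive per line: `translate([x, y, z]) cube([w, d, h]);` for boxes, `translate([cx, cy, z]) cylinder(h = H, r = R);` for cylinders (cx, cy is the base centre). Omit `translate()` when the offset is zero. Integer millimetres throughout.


translate([251, 251, 0]) cylinder(h = 2744, r = 251);


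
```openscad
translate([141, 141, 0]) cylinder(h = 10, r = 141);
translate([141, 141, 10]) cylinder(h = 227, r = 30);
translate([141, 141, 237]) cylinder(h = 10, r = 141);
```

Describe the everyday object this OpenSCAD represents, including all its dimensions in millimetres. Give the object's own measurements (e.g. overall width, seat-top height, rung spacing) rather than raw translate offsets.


A spool: two coaxial disc flanges of radius 141 mm and thickness 10 mm, joined by a core cylinder of radius 30 mm and height 227 mm. The lower flange rests on z = 0 and the three cylinders share a vertical axis.


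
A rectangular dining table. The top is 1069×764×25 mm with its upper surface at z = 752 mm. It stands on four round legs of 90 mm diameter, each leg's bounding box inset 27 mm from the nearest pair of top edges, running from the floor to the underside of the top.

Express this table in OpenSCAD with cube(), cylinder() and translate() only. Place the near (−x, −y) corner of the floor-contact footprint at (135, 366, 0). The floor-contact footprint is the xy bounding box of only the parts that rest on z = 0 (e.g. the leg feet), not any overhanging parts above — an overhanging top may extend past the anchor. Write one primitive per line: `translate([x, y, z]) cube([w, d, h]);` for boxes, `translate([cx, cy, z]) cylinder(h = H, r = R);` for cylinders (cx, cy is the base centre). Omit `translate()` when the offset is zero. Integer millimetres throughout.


translate([108, 339, 727]) cube([1069, 764, 25]);
translate([180, 411, 0]) cylinder(h = 727, r = 45);
translate([1105, 411, 0]) cylinder(h = 727, r = 45);
translate([180, 1031, 0]) cylinder(h = 727, r = 45);
translate([1105, 1031, 0]) cylinder(h = 727, r = 45);


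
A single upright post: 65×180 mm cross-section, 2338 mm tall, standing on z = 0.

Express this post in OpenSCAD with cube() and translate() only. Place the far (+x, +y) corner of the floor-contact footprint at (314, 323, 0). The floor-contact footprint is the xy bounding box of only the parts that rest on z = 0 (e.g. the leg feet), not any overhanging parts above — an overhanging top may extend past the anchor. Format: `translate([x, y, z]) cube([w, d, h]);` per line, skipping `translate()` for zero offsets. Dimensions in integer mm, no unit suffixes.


translate([249, 143, 0]) cube([65, 180, 2338]);


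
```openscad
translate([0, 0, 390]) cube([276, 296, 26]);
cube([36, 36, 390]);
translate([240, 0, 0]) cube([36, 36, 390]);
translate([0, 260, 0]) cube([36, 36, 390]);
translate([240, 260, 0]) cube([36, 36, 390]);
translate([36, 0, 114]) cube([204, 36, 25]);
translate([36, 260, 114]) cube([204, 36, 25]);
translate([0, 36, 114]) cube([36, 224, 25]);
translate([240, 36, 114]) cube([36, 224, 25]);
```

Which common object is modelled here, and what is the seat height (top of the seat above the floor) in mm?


A stool. The seat height is 416 mm.

A 276×296×26 slab at z = 390 on four corner posts — a stool. The seat top is 390 + 26 = 416 mm.


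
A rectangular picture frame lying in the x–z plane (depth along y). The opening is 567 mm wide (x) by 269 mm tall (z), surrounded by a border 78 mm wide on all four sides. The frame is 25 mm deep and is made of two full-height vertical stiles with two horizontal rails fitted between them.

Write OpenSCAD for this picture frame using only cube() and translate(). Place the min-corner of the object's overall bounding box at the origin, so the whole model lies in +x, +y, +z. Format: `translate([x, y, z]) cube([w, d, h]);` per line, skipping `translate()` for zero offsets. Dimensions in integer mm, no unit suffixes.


cube([78, 25, 425]);
translate([645, 0, 0]) cube([78, 25, 425]);
translate([78, 0, 0]) cube([567, 25, 78]);
translate([78, 0, 347]) cube([567, 25, 78]);


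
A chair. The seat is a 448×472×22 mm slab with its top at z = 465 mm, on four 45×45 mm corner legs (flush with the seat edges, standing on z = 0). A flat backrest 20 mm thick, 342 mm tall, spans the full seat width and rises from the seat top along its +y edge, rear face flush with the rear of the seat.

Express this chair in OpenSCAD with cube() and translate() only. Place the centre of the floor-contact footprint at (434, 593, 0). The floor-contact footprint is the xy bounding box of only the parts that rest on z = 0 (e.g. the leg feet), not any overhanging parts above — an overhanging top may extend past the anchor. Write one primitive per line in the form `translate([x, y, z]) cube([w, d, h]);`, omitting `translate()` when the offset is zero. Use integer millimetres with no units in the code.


translate([210, 357, 443]) cube([448, 472, 22]);
translate([210, 357, 0]) cube([45, 45, 443]);
translate([613, 357, 0]) cube([45, 45, 443]);
translate([210, 784, 0]) cube([45, 45, 443]);
translate([613, 784, 0]) cube([45, 45, 443]);
translate([210, 809, 465]) cube([448, 20, 342]);


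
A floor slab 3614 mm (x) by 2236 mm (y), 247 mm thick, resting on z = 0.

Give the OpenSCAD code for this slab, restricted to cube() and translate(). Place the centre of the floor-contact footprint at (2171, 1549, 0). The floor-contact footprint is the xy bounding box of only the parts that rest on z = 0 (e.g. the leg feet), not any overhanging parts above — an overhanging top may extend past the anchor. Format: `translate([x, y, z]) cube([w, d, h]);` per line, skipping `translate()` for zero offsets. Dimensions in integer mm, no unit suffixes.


translate([364, 431, 0]) cube([3614, 2236, 247]);


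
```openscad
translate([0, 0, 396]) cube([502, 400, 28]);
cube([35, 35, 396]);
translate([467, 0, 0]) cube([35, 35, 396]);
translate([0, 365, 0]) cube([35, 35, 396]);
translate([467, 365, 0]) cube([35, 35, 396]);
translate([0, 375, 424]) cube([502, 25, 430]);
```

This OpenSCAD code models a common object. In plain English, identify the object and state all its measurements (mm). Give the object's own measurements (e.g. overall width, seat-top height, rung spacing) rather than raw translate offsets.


A chair. The seat is a 502×400×28 mm slab with its top at z = 424 mm, on four 35×35 mm corner legs (flush with the seat edges, standing on z = 0). A flat backrest 25 mm thick, 430 mm tall, spans the full seat width and rises from the seat top along its +y edge, rear face flush with the rear of the seat.


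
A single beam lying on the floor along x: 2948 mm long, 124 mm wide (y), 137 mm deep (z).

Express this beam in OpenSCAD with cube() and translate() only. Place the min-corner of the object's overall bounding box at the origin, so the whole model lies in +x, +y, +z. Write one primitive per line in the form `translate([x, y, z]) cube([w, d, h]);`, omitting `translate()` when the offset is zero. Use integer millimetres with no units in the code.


cube([2948, 124, 137]);


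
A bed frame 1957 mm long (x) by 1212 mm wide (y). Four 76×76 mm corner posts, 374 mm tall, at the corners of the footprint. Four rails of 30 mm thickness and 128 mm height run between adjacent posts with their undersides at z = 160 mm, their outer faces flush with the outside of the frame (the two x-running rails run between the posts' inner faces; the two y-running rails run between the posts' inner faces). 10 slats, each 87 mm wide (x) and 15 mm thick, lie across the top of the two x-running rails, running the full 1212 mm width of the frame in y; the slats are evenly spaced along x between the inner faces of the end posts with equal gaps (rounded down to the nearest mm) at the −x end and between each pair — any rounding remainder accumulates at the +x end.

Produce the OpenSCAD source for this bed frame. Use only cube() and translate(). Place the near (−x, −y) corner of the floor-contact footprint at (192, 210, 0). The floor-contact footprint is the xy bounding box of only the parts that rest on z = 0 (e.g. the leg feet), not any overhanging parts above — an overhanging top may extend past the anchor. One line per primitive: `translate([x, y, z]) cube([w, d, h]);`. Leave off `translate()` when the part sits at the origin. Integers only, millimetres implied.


// slat z = rail_z + rail_h = 160 + 128 = 288
// slat gap = ⌊(1805 − 10·87) / 11⌋ = 85
translate([192, 210, 0]) cube([76, 76, 374]);
translate([192, 1346, 0]) cube([76, 76, 374]);
translate([2073, 210, 0]) cube([76, 76, 374]);
translate([2073, 1346, 0]) cube([76, 76, 374]);
translate([268, 210, 160]) cube([1805, 30, 128]);
translate([268, 1392, 160]) cube([1805, 30, 128]);
translate([192, 286, 160]) cube([30, 1060, 128]);
translate([2119, 286, 160]) cube([30, 1060, 128]);
translate([353, 210, 288]) cube([87, 1212, 15]);
translate([525, 210, 288]) cube([87, 1212, 15]);
translate([697, 210, 288]) cube([87, 1212, 15]);
translate([869, 210, 288]) cube([87, 1212, 15]);
translate([1041, 210, 288]) cube([87, 1212, 15]);
translate([1213, 210, 288]) cube([87, 1212, 15]);
translate([1385, 210, 288]) cube([87, 1212, 15]);
translate([1557, 210, 288]) cube([87, 1212, 15]);
translate([1729, 210, 288]) cube([87, 1212, 15]);
translate([1901, 210, 288]) cube([87, 1212, 15]);


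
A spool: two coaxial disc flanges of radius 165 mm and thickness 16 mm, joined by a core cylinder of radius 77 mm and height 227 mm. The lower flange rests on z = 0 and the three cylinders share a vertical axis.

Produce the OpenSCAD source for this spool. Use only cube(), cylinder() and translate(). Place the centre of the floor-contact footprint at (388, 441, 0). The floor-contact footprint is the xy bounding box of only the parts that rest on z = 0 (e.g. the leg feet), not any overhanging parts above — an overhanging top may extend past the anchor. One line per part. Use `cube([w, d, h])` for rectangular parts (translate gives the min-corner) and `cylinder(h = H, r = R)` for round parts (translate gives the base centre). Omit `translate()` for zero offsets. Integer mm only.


translate([388, 441, 0]) cylinder(h = 16, r = 165);
translate([388, 441, 16]) cylinder(h = 227, r = 77);
translate([388, 441, 243]) cylinder(h = 16, r = 165);


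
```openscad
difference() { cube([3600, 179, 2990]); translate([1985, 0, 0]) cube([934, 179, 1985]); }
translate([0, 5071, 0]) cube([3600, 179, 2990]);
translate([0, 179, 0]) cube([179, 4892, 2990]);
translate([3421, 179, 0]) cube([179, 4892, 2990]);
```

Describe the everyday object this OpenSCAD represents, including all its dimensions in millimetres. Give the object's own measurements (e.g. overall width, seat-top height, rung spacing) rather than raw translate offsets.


A single room: four walls, each 2990 mm tall and 179 mm thick, enclosing an outside footprint 3600×5250 mm (x × y), no floor or roof. The front and back walls (−y and +y sides) run the full x-width; the side walls fit between their inner faces. A door opening 934 mm wide and 1985 mm tall is cut through the front wall from the floor up, its −x edge 1985 mm from the wall's −x end.


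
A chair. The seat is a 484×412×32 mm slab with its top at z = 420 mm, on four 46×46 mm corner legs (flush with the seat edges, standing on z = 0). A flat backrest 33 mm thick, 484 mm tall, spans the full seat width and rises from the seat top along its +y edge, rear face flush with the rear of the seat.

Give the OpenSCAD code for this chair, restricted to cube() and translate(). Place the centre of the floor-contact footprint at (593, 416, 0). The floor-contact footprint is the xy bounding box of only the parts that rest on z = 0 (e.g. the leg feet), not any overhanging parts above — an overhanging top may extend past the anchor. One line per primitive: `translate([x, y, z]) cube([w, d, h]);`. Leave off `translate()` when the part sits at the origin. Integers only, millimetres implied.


translate([351, 210, 388]) cube([484, 412, 32]);
translate([351, 210, 0]) cube([46, 46, 388]);
translate([789, 210, 0]) cube([46, 46, 388]);
translate([351, 576, 0]) cube([46, 46, 388]);
translate([789, 576, 0]) cube([46, 46, 388]);
translate([351, 589, 420]) cube([484, 33, 484]);


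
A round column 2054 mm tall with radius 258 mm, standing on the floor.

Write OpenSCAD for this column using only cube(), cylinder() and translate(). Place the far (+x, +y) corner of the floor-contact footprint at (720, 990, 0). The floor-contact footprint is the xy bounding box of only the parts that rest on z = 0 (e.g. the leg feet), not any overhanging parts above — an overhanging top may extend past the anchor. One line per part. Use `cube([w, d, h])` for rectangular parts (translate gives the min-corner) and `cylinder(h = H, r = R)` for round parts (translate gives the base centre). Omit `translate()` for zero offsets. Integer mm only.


translate([462, 732, 0]) cylinder(h = 2054, r = 258);


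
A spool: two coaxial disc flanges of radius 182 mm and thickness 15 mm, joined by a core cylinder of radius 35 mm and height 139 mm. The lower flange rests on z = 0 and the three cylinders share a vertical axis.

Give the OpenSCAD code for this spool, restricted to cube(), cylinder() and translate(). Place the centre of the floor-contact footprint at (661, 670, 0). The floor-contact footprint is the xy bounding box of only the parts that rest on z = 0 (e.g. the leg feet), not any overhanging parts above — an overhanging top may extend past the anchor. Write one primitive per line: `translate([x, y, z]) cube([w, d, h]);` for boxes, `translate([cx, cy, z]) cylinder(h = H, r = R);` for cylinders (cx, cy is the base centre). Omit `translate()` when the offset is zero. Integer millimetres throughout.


translate([661, 670, 0]) cylinder(h = 15, r = 182);
translate([661, 670, 15]) cylinder(h = 139, r = 35);
translate([661, 670, 154]) cylinder(h = 15, r = 182);


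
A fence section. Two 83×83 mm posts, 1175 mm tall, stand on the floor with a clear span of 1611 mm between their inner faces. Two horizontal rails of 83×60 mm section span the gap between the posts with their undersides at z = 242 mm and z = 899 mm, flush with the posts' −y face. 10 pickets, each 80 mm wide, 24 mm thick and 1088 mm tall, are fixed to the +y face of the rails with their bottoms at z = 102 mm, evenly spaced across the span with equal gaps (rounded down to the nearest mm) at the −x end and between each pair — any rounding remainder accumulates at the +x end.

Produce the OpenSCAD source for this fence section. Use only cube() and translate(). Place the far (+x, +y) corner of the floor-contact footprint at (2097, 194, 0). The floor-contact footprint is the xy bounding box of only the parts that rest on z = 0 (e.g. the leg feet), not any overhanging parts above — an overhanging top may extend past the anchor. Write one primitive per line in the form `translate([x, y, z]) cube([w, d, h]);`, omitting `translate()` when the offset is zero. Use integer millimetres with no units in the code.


translate([320, 111, 0]) cube([83, 83, 1175]);
translate([2014, 111, 0]) cube([83, 83, 1175]);
translate([403, 111, 242]) cube([1611, 83, 60]);
translate([403, 111, 899]) cube([1611, 83, 60]);
translate([476, 194, 102]) cube([80, 24, 1088]);
translate([629, 194, 102]) cube([80, 24, 1088]);
translate([782, 194, 102]) cube([80, 24, 1088]);
translate([935, 194, 102]) cube([80, 24, 1088]);
translate([1088, 194, 102]) cube([80, 24, 1088]);
translate([1241, 194, 102]) cube([80, 24, 1088]);
translate([1394, 194, 102]) cube([80, 24, 1088]);
translate([1547, 194, 102]) cube([80, 24, 1088]);
translate([1700, 194, 102]) cube([80, 24, 1088]);
translate([1853, 194, 102]) cube([80, 24, 1088]);
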